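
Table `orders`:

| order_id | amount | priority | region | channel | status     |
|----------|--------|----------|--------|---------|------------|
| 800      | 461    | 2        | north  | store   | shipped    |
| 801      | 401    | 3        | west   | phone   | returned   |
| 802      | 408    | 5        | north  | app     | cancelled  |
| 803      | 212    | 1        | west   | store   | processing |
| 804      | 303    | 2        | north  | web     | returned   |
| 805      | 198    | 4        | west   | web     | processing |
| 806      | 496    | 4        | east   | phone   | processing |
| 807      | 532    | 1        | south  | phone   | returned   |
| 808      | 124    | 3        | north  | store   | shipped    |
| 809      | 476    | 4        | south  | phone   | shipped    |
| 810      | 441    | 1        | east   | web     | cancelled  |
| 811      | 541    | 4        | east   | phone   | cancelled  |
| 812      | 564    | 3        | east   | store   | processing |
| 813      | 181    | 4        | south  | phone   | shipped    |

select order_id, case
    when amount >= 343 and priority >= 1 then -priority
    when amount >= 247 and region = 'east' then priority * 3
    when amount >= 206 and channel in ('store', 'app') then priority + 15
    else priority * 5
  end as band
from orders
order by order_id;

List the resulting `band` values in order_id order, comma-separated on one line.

-2, -3, -5, 16, 10, 20, -4, -1, 15, -4, -1, -4, -3, 20

order_id=800: amount >= 343 and priority >= 1 → -2
order_id=801: amount >= 343 and priority >= 1 → -3
order_id=802: amount >= 343 and priority >= 1 → -5
order_id=803: amount >= 206 and channel in ('store', 'app') → 16
order_id=804: ELSE → 10
order_id=805: ELSE → 20
order_id=806: amount >= 343 and priority >= 1 → -4
order_id=807: amount >= 343 and priority >= 1 → -1
order_id=808: ELSE → 15
order_id=809: amount >= 343 and priority >= 1 → -4
order_id=810: amount >= 343 and priority >= 1 → -1
order_id=811: amount >= 343 and priority >= 1 → -4
order_id=812: amount >= 343 and priority >= 1 → -3
order_id=813: ELSE → 20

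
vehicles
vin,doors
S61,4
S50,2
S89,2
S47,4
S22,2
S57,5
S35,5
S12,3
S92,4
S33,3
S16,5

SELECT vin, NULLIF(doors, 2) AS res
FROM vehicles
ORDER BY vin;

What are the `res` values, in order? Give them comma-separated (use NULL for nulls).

3, 5, NULL, 3, 5, 4, NULL, 5, 4, NULL, 4

vin=S12: doors=3 vs 2: differ → 3
vin=S16: doors=5 vs 2: differ → 5
vin=S22: doors=2 vs 2: equal → NULL
vin=S33: doors=3 vs 2: differ → 3
vin=S35: doors=5 vs 2: differ → 5
vin=S47: doors=4 vs 2: differ → 4
vin=S50: doors=2 vs 2: equal → NULL
vin=S57: doors=5 vs 2: differ → 5
vin=S61: doors=4 vs 2: differ → 4
vin=S89: doors=2 vs 2: equal → NULL
vin=S92: doors=4 vs 2: differ → 4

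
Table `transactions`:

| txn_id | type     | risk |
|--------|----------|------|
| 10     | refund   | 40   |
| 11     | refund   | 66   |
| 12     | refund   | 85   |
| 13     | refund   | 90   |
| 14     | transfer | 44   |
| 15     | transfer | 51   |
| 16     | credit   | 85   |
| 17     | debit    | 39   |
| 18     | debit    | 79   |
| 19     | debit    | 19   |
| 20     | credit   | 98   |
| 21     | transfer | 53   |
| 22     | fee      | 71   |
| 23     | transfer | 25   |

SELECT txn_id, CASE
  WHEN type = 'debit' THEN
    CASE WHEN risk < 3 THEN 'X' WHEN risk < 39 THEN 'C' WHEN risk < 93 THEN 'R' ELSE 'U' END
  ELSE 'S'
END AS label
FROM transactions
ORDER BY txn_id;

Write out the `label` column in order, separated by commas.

txn_id=10: type='refund' → outer ELSE → S
txn_id=11: type='refund' → outer ELSE → S
txn_id=12: type='refund' → outer ELSE → S
txn_id=13: type='refund' → outer ELSE → S
txn_id=14: type='transfer' → outer ELSE → S
txn_id=15: type='transfer' → outer ELSE → S
txn_id=16: type='credit' → outer ELSE → S
txn_id=17: type='debit' → inner[risk < 93] → R
txn_id=18: type='debit' → inner[risk < 93] → R
txn_id=19: type='debit' → inner[risk < 39] → C
txn_id=20: type='credit' → outer ELSE → S
txn_id=21: type='transfer' → outer ELSE → S
txn_id=22: type='fee' → outer ELSE → S
txn_id=23: type='transfer' → outer ELSE → S

S, S, S, S, S, S, S, R, R, C, S, S, S, S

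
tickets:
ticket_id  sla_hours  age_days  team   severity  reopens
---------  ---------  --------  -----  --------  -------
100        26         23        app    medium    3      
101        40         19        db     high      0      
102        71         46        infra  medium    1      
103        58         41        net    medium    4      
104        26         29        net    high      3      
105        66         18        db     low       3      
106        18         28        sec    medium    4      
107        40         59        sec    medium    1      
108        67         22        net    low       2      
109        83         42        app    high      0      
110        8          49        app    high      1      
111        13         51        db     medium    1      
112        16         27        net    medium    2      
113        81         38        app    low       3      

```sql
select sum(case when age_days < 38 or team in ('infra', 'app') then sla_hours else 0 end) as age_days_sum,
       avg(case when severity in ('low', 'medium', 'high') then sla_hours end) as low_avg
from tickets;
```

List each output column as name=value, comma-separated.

age_days_sum=502, low_avg=43.7857142857

[age_days_sum: age_days < 38 or team in ('infra', 'app')]
ticket_id=100: ✓ → 26
ticket_id=101: ✓ → 40
ticket_id=102: ✓ → 71
ticket_id=103: ✗
ticket_id=104: ✓ → 26
ticket_id=105: ✓ → 66
ticket_id=106: ✓ → 18
ticket_id=107: ✗
ticket_id=108: ✓ → 67
ticket_id=109: ✓ → 83
ticket_id=110: ✓ → 8
ticket_id=111: ✗
ticket_id=112: ✓ → 16
ticket_id=113: ✓ → 81
age_days_sum = 26 + 40 + 71 + 26 + 66 + 18 + 67 + 83 + 8 + 16 + 81 = 502
—
[low_avg: severity in ('low', 'medium', 'high')]
ticket_id=100: ✓ → 26
ticket_id=101: ✓ → 40
ticket_id=102: ✓ → 71
ticket_id=103: ✓ → 58
ticket_id=104: ✓ → 26
ticket_id=105: ✓ → 66
ticket_id=106: ✓ → 18
ticket_id=107: ✓ → 40
ticket_id=108: ✓ → 67
ticket_id=109: ✓ → 83
ticket_id=110: ✓ → 8
ticket_id=111: ✓ → 13
ticket_id=112: ✓ → 16
ticket_id=113: ✓ → 81
low_avg = (26 + 40 + 71 + 58 + 26 + 66 + 18 + 40 + 67 + 83 + 8 + 13 + 16 + 81) / 14 = 43.7857142857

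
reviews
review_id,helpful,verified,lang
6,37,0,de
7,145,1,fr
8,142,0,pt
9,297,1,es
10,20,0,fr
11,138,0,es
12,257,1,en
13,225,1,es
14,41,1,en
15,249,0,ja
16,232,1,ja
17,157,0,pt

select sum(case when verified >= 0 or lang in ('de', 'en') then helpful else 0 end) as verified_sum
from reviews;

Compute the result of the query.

review_id=6: ✓ → 37
review_id=7: ✓ → 145
review_id=8: ✓ → 142
review_id=9: ✓ → 297
review_id=10: ✓ → 20
review_id=11: ✓ → 138
review_id=12: ✓ → 257
review_id=13: ✓ → 225
review_id=14: ✓ → 41
review_id=15: ✓ → 249
review_id=16: ✓ → 232
review_id=17: ✓ → 157
verified_sum = 37 + 145 + 142 + 297 + 20 + 138 + 257 + 225 + 41 + 249 + 232 + 157 = 1940

1940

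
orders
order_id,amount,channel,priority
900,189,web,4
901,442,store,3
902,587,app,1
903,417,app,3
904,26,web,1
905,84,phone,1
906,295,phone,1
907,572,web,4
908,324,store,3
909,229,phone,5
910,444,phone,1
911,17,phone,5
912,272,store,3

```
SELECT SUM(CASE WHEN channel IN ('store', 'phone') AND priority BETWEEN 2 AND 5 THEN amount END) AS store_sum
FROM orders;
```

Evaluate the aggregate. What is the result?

1284

order_id=900: ✗
order_id=901: ✓ → 442
order_id=902: ✗
order_id=903: ✗
order_id=904: ✗
order_id=905: ✗
order_id=906: ✗
order_id=907: ✗
order_id=908: ✓ → 324
order_id=909: ✓ → 229
order_id=910: ✗
order_id=911: ✓ → 17
order_id=912: ✓ → 272
store_sum = 442 + 324 + 229 + 17 + 272 = 1284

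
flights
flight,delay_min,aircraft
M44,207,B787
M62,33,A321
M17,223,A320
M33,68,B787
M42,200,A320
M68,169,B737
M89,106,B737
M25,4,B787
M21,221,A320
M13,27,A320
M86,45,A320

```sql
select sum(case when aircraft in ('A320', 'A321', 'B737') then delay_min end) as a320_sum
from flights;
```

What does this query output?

1024

flight=M44: ✗
flight=M62: ✓ → 33
flight=M17: ✓ → 223
flight=M33: ✗
flight=M42: ✓ → 200
flight=M68: ✓ → 169
flight=M89: ✓ → 106
flight=M25: ✗
flight=M21: ✓ → 221
flight=M13: ✓ → 27
flight=M86: ✓ → 45
a320_sum = 33 + 223 + 200 + 169 + 106 + 221 + 27 + 45 = 1024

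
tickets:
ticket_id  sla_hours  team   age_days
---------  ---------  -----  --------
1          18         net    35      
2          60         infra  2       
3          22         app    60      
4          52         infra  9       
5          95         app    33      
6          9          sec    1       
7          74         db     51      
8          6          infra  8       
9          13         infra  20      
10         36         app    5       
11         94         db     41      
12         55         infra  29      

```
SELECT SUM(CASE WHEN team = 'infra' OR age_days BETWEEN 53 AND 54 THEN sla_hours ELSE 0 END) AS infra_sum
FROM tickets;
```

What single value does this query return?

186

ticket_id=1: ✗
ticket_id=2: ✓ → 60
ticket_id=3: ✗
ticket_id=4: ✓ → 52
ticket_id=5: ✗
ticket_id=6: ✗
ticket_id=7: ✗
ticket_id=8: ✓ → 6
ticket_id=9: ✓ → 13
ticket_id=10: ✗
ticket_id=11: ✗
ticket_id=12: ✓ → 55
infra_sum = 60 + 52 + 6 + 13 + 55 = 186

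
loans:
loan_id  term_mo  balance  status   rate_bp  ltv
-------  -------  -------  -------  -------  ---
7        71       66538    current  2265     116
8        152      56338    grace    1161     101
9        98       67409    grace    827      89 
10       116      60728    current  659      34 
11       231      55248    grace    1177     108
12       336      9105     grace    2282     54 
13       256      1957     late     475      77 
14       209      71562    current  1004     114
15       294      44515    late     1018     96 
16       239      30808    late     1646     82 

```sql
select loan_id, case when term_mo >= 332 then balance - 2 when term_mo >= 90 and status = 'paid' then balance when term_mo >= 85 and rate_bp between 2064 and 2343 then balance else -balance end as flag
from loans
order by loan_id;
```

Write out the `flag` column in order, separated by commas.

loan_id=7: ELSE → -66538
loan_id=8: ELSE → -56338
loan_id=9: ELSE → -67409
loan_id=10: ELSE → -60728
loan_id=11: ELSE → -55248
loan_id=12: term_mo >= 332 → 9103
loan_id=13: ELSE → -1957
loan_id=14: ELSE → -71562
loan_id=15: ELSE → -44515
loan_id=16: ELSE → -30808

-66538, -56338, -67409, -60728, -55248, 9103, -1957, -71562, -44515, -30808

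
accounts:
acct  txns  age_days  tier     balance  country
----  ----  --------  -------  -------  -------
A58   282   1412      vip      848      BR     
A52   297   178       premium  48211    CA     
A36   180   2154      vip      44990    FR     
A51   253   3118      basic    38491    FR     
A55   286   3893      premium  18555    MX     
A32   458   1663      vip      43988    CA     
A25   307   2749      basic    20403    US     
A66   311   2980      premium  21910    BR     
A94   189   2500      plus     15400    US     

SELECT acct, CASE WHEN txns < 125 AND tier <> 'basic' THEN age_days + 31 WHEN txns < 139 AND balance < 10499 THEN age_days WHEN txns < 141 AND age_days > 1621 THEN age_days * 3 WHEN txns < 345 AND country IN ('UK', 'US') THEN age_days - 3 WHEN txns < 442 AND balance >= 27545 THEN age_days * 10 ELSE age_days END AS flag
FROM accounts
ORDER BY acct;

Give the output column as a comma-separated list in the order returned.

acct=A25: txns < 345 AND country IN ('UK', 'US') → 2746
acct=A32: ELSE → 1663
acct=A36: txns < 442 AND balance >= 27545 → 21540
acct=A51: txns < 442 AND balance >= 27545 → 31180
acct=A52: txns < 442 AND balance >= 27545 → 1780
acct=A55: ELSE → 3893
acct=A58: ELSE → 1412
acct=A66: ELSE → 2980
acct=A94: txns < 345 AND country IN ('UK', 'US') → 2497

2746, 1663, 21540, 31180, 1780, 3893, 1412, 2980, 2497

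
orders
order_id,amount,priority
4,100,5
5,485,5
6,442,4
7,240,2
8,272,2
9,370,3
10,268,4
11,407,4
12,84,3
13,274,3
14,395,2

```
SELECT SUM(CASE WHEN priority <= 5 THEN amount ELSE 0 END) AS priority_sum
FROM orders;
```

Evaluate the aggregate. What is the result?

3337

order_id=4: ✓ → 100
order_id=5: ✓ → 485
order_id=6: ✓ → 442
order_id=7: ✓ → 240
order_id=8: ✓ → 272
order_id=9: ✓ → 370
order_id=10: ✓ → 268
order_id=11: ✓ → 407
order_id=12: ✓ → 84
order_id=13: ✓ → 274
order_id=14: ✓ → 395
priority_sum = 100 + 485 + 442 + 240 + 272 + 370 + 268 + 407 + 84 + 274 + 395 = 3337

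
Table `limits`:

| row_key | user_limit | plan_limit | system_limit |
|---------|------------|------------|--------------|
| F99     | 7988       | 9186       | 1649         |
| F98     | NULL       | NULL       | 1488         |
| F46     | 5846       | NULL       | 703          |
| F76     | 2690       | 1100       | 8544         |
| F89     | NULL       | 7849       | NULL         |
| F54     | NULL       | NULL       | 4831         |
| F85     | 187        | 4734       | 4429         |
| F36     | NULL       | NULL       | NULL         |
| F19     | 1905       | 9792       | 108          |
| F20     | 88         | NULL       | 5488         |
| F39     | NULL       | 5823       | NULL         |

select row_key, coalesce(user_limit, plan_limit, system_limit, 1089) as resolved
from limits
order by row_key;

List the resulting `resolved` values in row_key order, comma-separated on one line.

1905, 88, 1089, 5823, 5846, 4831, 2690, 187, 7849, 1488, 7988

row_key=F19: user_limit=1905 → 1905
row_key=F20: user_limit=88 → 88
row_key=F36: user_limit=NULL, plan_limit=NULL, system_limit=NULL, → literal 1089 → 1089
row_key=F39: user_limit=NULL, plan_limit=5823 → 5823
row_key=F46: user_limit=5846 → 5846
row_key=F54: user_limit=NULL, plan_limit=NULL, system_limit=4831 → 4831
row_key=F76: user_limit=2690 → 2690
row_key=F85: user_limit=187 → 187
row_key=F89: user_limit=NULL, plan_limit=7849 → 7849
row_key=F98: user_limit=NULL, plan_limit=NULL, system_limit=1488 → 1488
row_key=F99: user_limit=7988 → 7988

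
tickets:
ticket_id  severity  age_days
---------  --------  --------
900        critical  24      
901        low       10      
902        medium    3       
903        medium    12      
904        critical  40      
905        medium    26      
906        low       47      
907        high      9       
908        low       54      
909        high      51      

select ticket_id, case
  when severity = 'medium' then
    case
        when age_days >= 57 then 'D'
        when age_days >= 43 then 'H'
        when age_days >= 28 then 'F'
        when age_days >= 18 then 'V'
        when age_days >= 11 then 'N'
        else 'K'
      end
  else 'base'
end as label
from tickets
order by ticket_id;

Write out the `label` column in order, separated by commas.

ticket_id=900: severity='critical' → outer ELSE → base
ticket_id=901: severity='low' → outer ELSE → base
ticket_id=902: severity='medium' → inner[ELSE] → K
ticket_id=903: severity='medium' → inner[age_days >= 11] → N
ticket_id=904: severity='critical' → outer ELSE → base
ticket_id=905: severity='medium' → inner[age_days >= 18] → V
ticket_id=906: severity='low' → outer ELSE → base
ticket_id=907: severity='high' → outer ELSE → base
ticket_id=908: severity='low' → outer ELSE → base
ticket_id=909: severity='high' → outer ELSE → base

base, base, K, N, base, V, base, base, base, base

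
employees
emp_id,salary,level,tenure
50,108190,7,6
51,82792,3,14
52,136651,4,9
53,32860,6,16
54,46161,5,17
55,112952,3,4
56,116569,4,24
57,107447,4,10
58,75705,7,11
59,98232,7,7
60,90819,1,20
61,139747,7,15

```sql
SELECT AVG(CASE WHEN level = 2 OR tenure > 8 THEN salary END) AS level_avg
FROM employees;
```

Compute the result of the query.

92083.4444444444

emp_id=50: ✗
emp_id=51: ✓ → 82792
emp_id=52: ✓ → 136651
emp_id=53: ✓ → 32860
emp_id=54: ✓ → 46161
emp_id=55: ✗
emp_id=56: ✓ → 116569
emp_id=57: ✓ → 107447
emp_id=58: ✓ → 75705
emp_id=59: ✗
emp_id=60: ✓ → 90819
emp_id=61: ✓ → 139747
level_avg = (82792 + 136651 + 32860 + 46161 + 116569 + 107447 + 75705 + 90819 + 139747) / 9 = 92083.4444444444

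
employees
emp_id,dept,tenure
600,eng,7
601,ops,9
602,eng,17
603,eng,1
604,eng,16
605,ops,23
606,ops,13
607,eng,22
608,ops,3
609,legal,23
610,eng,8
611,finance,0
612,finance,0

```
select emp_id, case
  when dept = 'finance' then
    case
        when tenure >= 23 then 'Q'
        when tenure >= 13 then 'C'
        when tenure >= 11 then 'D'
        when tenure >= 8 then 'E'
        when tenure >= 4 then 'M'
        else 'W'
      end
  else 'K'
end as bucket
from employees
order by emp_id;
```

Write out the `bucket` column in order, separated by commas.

emp_id=600: dept='eng' → outer ELSE → K
emp_id=601: dept='ops' → outer ELSE → K
emp_id=602: dept='eng' → outer ELSE → K
emp_id=603: dept='eng' → outer ELSE → K
emp_id=604: dept='eng' → outer ELSE → K
emp_id=605: dept='ops' → outer ELSE → K
emp_id=606: dept='ops' → outer ELSE → K
emp_id=607: dept='eng' → outer ELSE → K
emp_id=608: dept='ops' → outer ELSE → K
emp_id=609: dept='legal' → outer ELSE → K
emp_id=610: dept='eng' → outer ELSE → K
emp_id=611: dept='finance' → inner[ELSE] → W
emp_id=612: dept='finance' → inner[ELSE] → W

K, K, K, K, K, K, K, K, K, K, K, W, W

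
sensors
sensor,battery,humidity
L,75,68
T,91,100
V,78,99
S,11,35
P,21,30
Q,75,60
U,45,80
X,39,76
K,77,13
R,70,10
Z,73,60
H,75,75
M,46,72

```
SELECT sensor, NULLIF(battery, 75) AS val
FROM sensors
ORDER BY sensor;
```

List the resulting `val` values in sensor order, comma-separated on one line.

NULL, 77, NULL, 46, 21, NULL, 70, 11, 91, 45, 78, 39, 73

sensor=H: battery=75 vs 75: equal → NULL
sensor=K: battery=77 vs 75: differ → 77
sensor=L: battery=75 vs 75: equal → NULL
sensor=M: battery=46 vs 75: differ → 46
sensor=P: battery=21 vs 75: differ → 21
sensor=Q: battery=75 vs 75: equal → NULL
sensor=R: battery=70 vs 75: differ → 70
sensor=S: battery=11 vs 75: differ → 11
sensor=T: battery=91 vs 75: differ → 91
sensor=U: battery=45 vs 75: differ → 45
sensor=V: battery=78 vs 75: differ → 78
sensor=X: battery=39 vs 75: differ → 39
sensor=Z: battery=73 vs 75: differ → 73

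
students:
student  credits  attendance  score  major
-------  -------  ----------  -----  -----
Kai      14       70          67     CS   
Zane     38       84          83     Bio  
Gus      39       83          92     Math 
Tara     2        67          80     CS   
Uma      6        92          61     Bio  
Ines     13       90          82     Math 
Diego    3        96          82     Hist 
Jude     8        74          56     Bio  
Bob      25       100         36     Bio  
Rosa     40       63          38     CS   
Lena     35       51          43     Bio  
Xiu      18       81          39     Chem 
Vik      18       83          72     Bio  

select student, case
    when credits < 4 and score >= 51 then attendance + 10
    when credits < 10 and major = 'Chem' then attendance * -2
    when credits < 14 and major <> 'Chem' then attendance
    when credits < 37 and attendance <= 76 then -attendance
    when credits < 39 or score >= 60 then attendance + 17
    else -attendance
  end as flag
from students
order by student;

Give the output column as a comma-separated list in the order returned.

117, 106, 100, 90, 74, -70, -51, -63, 77, 92, 100, 98, 101

student=Bob: credits < 39 or score >= 60 → 117
student=Diego: credits < 4 and score >= 51 → 106
student=Gus: credits < 39 or score >= 60 → 100
student=Ines: credits < 14 and major <> 'Chem' → 90
student=Jude: credits < 14 and major <> 'Chem' → 74
student=Kai: credits < 37 and attendance <= 76 → -70
student=Lena: credits < 37 and attendance <= 76 → -51
student=Rosa: ELSE → -63
student=Tara: credits < 4 and score >= 51 → 77
student=Uma: credits < 14 and major <> 'Chem' → 92
student=Vik: credits < 39 or score >= 60 → 100
student=Xiu: credits < 39 or score >= 60 → 98
student=Zane: credits < 39 or score >= 60 → 101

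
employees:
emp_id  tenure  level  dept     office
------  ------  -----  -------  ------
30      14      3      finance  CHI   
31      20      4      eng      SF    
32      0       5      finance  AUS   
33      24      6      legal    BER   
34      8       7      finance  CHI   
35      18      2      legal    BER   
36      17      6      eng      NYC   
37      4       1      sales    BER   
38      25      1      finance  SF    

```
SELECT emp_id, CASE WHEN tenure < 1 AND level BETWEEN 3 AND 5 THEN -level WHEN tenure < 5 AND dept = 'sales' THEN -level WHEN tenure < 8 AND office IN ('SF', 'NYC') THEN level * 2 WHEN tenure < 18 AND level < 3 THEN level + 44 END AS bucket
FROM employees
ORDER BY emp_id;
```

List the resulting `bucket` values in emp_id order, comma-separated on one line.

emp_id=30: (no match → NULL) → NULL
emp_id=31: (no match → NULL) → NULL
emp_id=32: tenure < 1 AND level BETWEEN 3 AND 5 → -5
emp_id=33: (no match → NULL) → NULL
emp_id=34: (no match → NULL) → NULL
emp_id=35: (no match → NULL) → NULL
emp_id=36: (no match → NULL) → NULL
emp_id=37: tenure < 5 AND dept = 'sales' → -1
emp_id=38: (no match → NULL) → NULL

NULL, NULL, -5, NULL, NULL, NULL, NULL, -1, NULL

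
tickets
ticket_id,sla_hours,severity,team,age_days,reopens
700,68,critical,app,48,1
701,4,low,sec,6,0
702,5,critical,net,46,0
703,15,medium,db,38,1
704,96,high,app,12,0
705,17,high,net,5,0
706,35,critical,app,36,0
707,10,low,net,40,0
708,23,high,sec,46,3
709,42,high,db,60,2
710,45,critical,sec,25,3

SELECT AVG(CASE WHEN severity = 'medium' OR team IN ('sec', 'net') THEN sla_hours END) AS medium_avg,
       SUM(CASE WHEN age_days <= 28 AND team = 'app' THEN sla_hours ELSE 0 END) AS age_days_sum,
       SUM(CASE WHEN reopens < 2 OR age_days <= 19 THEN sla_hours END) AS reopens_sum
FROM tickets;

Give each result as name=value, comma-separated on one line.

medium_avg=17, age_days_sum=96, reopens_sum=250

[medium_avg: severity = 'medium' OR team IN ('sec', 'net')]
ticket_id=700: ✗
ticket_id=701: ✓ → 4
ticket_id=702: ✓ → 5
ticket_id=703: ✓ → 15
ticket_id=704: ✗
ticket_id=705: ✓ → 17
ticket_id=706: ✗
ticket_id=707: ✓ → 10
ticket_id=708: ✓ → 23
ticket_id=709: ✗
ticket_id=710: ✓ → 45
medium_avg = (4 + 5 + 15 + 17 + 10 + 23 + 45) / 7 = 17
—
[age_days_sum: age_days <= 28 AND team = 'app']
ticket_id=700: ✗
ticket_id=701: ✗
ticket_id=702: ✗
ticket_id=703: ✗
ticket_id=704: ✓ → 96
ticket_id=705: ✗
ticket_id=706: ✗
ticket_id=707: ✗
ticket_id=708: ✗
ticket_id=709: ✗
ticket_id=710: ✗
age_days_sum = 96
—
[reopens_sum: reopens < 2 OR age_days <= 19]
ticket_id=700: ✓ → 68
ticket_id=701: ✓ → 4
ticket_id=702: ✓ → 5
ticket_id=703: ✓ → 15
ticket_id=704: ✓ → 96
ticket_id=705: ✓ → 17
ticket_id=706: ✓ → 35
ticket_id=707: ✓ → 10
ticket_id=708: ✗
ticket_id=709: ✗
ticket_id=710: ✗
reopens_sum = 68 + 4 + 5 + 15 + 96 + 17 + 35 + 10 = 250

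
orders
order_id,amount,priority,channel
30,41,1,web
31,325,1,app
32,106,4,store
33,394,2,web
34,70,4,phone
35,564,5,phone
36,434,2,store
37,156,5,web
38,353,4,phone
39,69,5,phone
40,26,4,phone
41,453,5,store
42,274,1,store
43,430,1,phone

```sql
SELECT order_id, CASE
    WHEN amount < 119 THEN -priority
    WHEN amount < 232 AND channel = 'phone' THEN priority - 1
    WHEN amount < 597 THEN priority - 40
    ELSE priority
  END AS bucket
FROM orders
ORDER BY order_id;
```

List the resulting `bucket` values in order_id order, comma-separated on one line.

order_id=30: amount < 119 → -1
order_id=31: amount < 597 → -39
order_id=32: amount < 119 → -4
order_id=33: amount < 597 → -38
order_id=34: amount < 119 → -4
order_id=35: amount < 597 → -35
order_id=36: amount < 597 → -38
order_id=37: amount < 597 → -35
order_id=38: amount < 597 → -36
order_id=39: amount < 119 → -5
order_id=40: amount < 119 → -4
order_id=41: amount < 597 → -35
order_id=42: amount < 597 → -39
order_id=43: amount < 597 → -39

-1, -39, -4, -38, -4, -35, -38, -35, -36, -5, -4, -35, -39, -39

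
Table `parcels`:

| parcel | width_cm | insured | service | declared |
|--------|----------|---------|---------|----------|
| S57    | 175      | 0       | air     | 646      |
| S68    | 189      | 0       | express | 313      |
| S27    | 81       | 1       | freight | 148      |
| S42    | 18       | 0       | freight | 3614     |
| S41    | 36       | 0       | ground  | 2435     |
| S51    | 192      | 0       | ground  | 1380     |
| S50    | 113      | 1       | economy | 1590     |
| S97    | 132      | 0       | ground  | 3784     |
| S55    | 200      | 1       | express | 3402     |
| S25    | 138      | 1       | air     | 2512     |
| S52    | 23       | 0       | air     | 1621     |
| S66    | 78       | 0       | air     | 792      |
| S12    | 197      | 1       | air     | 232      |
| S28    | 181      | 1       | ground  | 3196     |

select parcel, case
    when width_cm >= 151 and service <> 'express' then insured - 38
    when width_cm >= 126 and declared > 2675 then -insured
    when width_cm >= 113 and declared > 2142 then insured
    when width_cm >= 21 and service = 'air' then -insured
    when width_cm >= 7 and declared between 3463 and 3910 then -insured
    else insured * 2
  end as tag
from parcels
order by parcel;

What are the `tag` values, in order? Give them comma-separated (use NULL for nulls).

-37, 1, 2, -37, 0, 0, 2, -38, 0, -1, -38, 0, 0, 0

parcel=S12: width_cm >= 151 and service <> 'express' → -37
parcel=S25: width_cm >= 113 and declared > 2142 → 1
parcel=S27: ELSE → 2
parcel=S28: width_cm >= 151 and service <> 'express' → -37
parcel=S41: ELSE → 0
parcel=S42: width_cm >= 7 and declared between 3463 and 3910 → 0
parcel=S50: ELSE → 2
parcel=S51: width_cm >= 151 and service <> 'express' → -38
parcel=S52: width_cm >= 21 and service = 'air' → 0
parcel=S55: width_cm >= 126 and declared > 2675 → -1
parcel=S57: width_cm >= 151 and service <> 'express' → -38
parcel=S66: width_cm >= 21 and service = 'air' → 0
parcel=S68: ELSE → 0
parcel=S97: width_cm >= 126 and declared > 2675 → 0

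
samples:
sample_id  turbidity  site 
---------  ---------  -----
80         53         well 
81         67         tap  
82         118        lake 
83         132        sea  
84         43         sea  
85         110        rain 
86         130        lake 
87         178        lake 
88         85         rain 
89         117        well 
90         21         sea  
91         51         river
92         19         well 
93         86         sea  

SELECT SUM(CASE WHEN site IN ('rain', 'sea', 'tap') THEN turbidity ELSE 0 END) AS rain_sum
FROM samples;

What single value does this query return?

544

sample_id=80: ✗
sample_id=81: ✓ → 67
sample_id=82: ✗
sample_id=83: ✓ → 132
sample_id=84: ✓ → 43
sample_id=85: ✓ → 110
sample_id=86: ✗
sample_id=87: ✗
sample_id=88: ✓ → 85
sample_id=89: ✗
sample_id=90: ✓ → 21
sample_id=91: ✗
sample_id=92: ✗
sample_id=93: ✓ → 86
rain_sum = 67 + 132 + 43 + 110 + 85 + 21 + 86 = 544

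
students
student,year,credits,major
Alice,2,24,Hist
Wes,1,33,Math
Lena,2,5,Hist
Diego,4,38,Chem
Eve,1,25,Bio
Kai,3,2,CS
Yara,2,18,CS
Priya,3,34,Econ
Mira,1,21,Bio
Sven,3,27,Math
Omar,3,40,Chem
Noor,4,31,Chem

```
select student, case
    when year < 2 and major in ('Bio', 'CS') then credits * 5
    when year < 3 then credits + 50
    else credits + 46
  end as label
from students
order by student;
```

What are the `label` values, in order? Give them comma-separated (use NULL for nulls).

student=Alice: year < 3 → 74
student=Diego: ELSE → 84
student=Eve: year < 2 and major in ('Bio', 'CS') → 125
student=Kai: ELSE → 48
student=Lena: year < 3 → 55
student=Mira: year < 2 and major in ('Bio', 'CS') → 105
student=Noor: ELSE → 77
student=Omar: ELSE → 86
student=Priya: ELSE → 80
student=Sven: ELSE → 73
student=Wes: year < 3 → 83
student=Yara: year < 3 → 68

74, 84, 125, 48, 55, 105, 77, 86, 80, 73, 83, 68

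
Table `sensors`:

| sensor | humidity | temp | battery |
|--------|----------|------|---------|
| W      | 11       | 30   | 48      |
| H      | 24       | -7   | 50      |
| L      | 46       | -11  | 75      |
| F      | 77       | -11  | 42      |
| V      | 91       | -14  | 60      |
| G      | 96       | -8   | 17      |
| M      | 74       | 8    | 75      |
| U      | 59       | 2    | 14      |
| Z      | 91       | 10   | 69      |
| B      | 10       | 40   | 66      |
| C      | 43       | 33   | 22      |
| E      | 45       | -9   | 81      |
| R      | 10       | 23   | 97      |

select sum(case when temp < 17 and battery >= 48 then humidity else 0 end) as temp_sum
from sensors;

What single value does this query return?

371

sensor=W: ✗
sensor=H: ✓ → 24
sensor=L: ✓ → 46
sensor=F: ✗
sensor=V: ✓ → 91
sensor=G: ✗
sensor=M: ✓ → 74
sensor=U: ✗
sensor=Z: ✓ → 91
sensor=B: ✗
sensor=C: ✗
sensor=E: ✓ → 45
sensor=R: ✗
temp_sum = 24 + 46 + 91 + 74 + 91 + 45 = 371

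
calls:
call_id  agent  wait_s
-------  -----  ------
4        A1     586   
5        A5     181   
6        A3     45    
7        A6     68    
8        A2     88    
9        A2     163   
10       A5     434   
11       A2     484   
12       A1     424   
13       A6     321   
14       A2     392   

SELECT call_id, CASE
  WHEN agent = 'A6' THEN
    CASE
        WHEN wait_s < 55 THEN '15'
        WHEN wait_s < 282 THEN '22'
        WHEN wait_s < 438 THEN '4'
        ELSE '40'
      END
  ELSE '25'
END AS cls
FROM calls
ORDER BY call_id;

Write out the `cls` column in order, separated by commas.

call_id=4: agent='A1' → outer ELSE → 25
call_id=5: agent='A5' → outer ELSE → 25
call_id=6: agent='A3' → outer ELSE → 25
call_id=7: agent='A6' → inner[wait_s < 282] → 22
call_id=8: agent='A2' → outer ELSE → 25
call_id=9: agent='A2' → outer ELSE → 25
call_id=10: agent='A5' → outer ELSE → 25
call_id=11: agent='A2' → outer ELSE → 25
call_id=12: agent='A1' → outer ELSE → 25
call_id=13: agent='A6' → inner[wait_s < 438] → 4
call_id=14: agent='A2' → outer ELSE → 25

25, 25, 25, 22, 25, 25, 25, 25, 25, 4, 25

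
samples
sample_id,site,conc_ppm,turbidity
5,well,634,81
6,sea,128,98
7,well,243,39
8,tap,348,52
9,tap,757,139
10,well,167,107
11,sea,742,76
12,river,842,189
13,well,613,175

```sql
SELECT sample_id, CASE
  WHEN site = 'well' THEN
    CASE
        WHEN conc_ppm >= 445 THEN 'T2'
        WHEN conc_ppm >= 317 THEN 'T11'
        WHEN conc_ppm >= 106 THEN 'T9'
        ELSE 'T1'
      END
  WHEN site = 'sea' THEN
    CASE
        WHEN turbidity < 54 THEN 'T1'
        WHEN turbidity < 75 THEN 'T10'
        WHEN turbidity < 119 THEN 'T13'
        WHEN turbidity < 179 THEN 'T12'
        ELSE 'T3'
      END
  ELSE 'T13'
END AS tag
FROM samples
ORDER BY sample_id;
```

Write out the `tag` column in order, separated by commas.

T2, T13, T9, T13, T13, T9, T13, T13, T2

sample_id=5: site='well' → inner[conc_ppm >= 445] → T2
sample_id=6: site='sea' → inner[turbidity < 119] → T13
sample_id=7: site='well' → inner[conc_ppm >= 106] → T9
sample_id=8: site='tap' → outer ELSE → T13
sample_id=9: site='tap' → outer ELSE → T13
sample_id=10: site='well' → inner[conc_ppm >= 106] → T9
sample_id=11: site='sea' → inner[turbidity < 119] → T13
sample_id=12: site='river' → outer ELSE → T13
sample_id=13: site='well' → inner[conc_ppm >= 445] → T2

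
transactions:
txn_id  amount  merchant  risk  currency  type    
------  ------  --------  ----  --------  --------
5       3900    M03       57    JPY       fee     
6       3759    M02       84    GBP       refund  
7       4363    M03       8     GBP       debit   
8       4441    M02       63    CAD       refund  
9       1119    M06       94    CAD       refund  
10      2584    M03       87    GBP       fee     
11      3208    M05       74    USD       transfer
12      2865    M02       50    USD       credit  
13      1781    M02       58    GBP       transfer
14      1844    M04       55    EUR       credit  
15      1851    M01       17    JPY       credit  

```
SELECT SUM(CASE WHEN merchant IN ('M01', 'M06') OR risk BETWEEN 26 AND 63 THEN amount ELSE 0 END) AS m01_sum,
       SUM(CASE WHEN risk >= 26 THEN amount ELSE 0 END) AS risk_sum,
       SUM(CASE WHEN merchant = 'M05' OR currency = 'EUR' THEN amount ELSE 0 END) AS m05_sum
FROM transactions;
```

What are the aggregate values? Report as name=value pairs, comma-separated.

[m01_sum: merchant IN ('M01', 'M06') OR risk BETWEEN 26 AND 63]
txn_id=5: ✓ → 3900
txn_id=6: ✗
txn_id=7: ✗
txn_id=8: ✓ → 4441
txn_id=9: ✓ → 1119
txn_id=10: ✗
txn_id=11: ✗
txn_id=12: ✓ → 2865
txn_id=13: ✓ → 1781
txn_id=14: ✓ → 1844
txn_id=15: ✓ → 1851
m01_sum = 3900 + 4441 + 1119 + 2865 + 1781 + 1844 + 1851 = 17801
—
[risk_sum: risk >= 26]
txn_id=5: ✓ → 3900
txn_id=6: ✓ → 3759
txn_id=7: ✗
txn_id=8: ✓ → 4441
txn_id=9: ✓ → 1119
txn_id=10: ✓ → 2584
txn_id=11: ✓ → 3208
txn_id=12: ✓ → 2865
txn_id=13: ✓ → 1781
txn_id=14: ✓ → 1844
txn_id=15: ✗
risk_sum = 3900 + 3759 + 4441 + 1119 + 2584 + 3208 + 2865 + 1781 + 1844 = 25501
—
[m05_sum: merchant = 'M05' OR currency = 'EUR']
txn_id=5: ✗
txn_id=6: ✗
txn_id=7: ✗
txn_id=8: ✗
txn_id=9: ✗
txn_id=10: ✗
txn_id=11: ✓ → 3208
txn_id=12: ✗
txn_id=13: ✗
txn_id=14: ✓ → 1844
txn_id=15: ✗
m05_sum = 3208 + 1844 = 5052

m01_sum=17801, risk_sum=25501, m05_sum=5052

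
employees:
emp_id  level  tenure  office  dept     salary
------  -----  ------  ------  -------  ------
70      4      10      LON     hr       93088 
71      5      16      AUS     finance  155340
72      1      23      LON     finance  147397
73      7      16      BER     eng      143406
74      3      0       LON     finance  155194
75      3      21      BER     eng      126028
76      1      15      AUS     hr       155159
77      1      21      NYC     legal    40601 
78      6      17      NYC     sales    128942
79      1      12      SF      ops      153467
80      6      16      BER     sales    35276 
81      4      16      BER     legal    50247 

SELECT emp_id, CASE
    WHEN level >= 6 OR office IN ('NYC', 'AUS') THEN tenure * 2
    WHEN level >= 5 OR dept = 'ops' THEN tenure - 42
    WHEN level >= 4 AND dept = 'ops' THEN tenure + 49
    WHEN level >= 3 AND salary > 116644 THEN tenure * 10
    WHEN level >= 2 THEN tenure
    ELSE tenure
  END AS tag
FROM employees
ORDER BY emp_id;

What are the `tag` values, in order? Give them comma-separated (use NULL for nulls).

10, 32, 23, 32, 0, 210, 30, 42, 34, -30, 32, 16

emp_id=70: level >= 2 → 10
emp_id=71: level >= 6 OR office IN ('NYC', 'AUS') → 32
emp_id=72: ELSE → 23
emp_id=73: level >= 6 OR office IN ('NYC', 'AUS') → 32
emp_id=74: level >= 3 AND salary > 116644 → 0
emp_id=75: level >= 3 AND salary > 116644 → 210
emp_id=76: level >= 6 OR office IN ('NYC', 'AUS') → 30
emp_id=77: level >= 6 OR office IN ('NYC', 'AUS') → 42
emp_id=78: level >= 6 OR office IN ('NYC', 'AUS') → 34
emp_id=79: level >= 5 OR dept = 'ops' → -30
emp_id=80: level >= 6 OR office IN ('NYC', 'AUS') → 32
emp_id=81: level >= 2 → 16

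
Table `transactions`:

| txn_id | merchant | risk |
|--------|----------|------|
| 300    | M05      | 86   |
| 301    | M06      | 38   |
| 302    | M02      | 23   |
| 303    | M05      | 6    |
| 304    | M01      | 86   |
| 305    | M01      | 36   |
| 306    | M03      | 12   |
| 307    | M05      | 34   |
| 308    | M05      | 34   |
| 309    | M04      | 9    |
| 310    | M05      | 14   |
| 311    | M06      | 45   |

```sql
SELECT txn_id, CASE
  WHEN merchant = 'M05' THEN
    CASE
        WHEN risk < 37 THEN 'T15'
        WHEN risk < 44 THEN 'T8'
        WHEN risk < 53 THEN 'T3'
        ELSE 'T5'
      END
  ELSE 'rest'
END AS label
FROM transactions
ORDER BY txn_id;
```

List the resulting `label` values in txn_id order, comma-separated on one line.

T5, rest, rest, T15, rest, rest, rest, T15, T15, rest, T15, rest

txn_id=300: merchant='M05' → inner[ELSE] → T5
txn_id=301: merchant='M06' → outer ELSE → rest
txn_id=302: merchant='M02' → outer ELSE → rest
txn_id=303: merchant='M05' → inner[risk < 37] → T15
txn_id=304: merchant='M01' → outer ELSE → rest
txn_id=305: merchant='M01' → outer ELSE → rest
txn_id=306: merchant='M03' → outer ELSE → rest
txn_id=307: merchant='M05' → inner[risk < 37] → T15
txn_id=308: merchant='M05' → inner[risk < 37] → T15
txn_id=309: merchant='M04' → outer ELSE → rest
txn_id=310: merchant='M05' → inner[risk < 37] → T15
txn_id=311: merchant='M06' → outer ELSE → rest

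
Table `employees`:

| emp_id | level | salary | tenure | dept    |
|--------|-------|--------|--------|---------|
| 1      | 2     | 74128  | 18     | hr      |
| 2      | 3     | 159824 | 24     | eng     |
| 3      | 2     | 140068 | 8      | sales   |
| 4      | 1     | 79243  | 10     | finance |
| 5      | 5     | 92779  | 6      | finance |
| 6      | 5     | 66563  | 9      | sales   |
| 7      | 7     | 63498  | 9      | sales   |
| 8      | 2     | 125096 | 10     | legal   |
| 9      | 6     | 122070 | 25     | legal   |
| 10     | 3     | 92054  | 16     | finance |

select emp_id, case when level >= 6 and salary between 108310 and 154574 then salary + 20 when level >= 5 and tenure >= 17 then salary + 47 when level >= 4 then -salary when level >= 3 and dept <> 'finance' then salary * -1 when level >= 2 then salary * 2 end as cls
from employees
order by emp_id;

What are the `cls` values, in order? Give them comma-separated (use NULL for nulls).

emp_id=1: level >= 2 → 148256
emp_id=2: level >= 3 and dept <> 'finance' → -159824
emp_id=3: level >= 2 → 280136
emp_id=4: (no match → NULL) → NULL
emp_id=5: level >= 4 → -92779
emp_id=6: level >= 4 → -66563
emp_id=7: level >= 4 → -63498
emp_id=8: level >= 2 → 250192
emp_id=9: level >= 6 and salary between 108310 and 154574 → 122090
emp_id=10: level >= 2 → 184108

148256, -159824, 280136, NULL, -92779, -66563, -63498, 250192, 122090, 184108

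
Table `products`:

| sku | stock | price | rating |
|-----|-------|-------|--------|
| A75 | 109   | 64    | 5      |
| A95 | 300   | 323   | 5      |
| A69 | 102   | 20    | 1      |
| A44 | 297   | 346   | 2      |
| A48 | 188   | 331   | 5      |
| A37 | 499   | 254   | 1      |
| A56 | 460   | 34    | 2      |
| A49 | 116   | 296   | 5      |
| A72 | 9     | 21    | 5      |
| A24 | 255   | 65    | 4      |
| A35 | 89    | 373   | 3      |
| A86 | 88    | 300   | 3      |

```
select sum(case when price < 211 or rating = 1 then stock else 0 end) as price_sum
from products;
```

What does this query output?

1434

sku=A75: ✓ → 109
sku=A95: ✗
sku=A69: ✓ → 102
sku=A44: ✗
sku=A48: ✗
sku=A37: ✓ → 499
sku=A56: ✓ → 460
sku=A49: ✗
sku=A72: ✓ → 9
sku=A24: ✓ → 255
sku=A35: ✗
sku=A86: ✗
price_sum = 109 + 102 + 499 + 460 + 9 + 255 = 1434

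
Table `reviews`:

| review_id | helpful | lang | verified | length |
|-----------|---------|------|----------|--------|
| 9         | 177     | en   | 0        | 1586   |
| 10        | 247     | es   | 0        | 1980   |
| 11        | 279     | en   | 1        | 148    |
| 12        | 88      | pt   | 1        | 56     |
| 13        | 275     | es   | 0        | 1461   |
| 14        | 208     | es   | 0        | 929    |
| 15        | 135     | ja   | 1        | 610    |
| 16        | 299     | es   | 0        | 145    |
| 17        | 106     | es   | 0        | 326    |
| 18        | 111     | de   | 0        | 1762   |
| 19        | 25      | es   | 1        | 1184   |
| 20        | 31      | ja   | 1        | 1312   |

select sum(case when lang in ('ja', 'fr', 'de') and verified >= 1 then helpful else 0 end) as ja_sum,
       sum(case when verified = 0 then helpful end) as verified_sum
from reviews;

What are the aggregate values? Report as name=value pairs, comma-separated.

[ja_sum: lang in ('ja', 'fr', 'de') and verified >= 1]
review_id=9: ✗
review_id=10: ✗
review_id=11: ✗
review_id=12: ✗
review_id=13: ✗
review_id=14: ✗
review_id=15: ✓ → 135
review_id=16: ✗
review_id=17: ✗
review_id=18: ✗
review_id=19: ✗
review_id=20: ✓ → 31
ja_sum = 135 + 31 = 166
—
[verified_sum: verified = 0]
review_id=9: ✓ → 177
review_id=10: ✓ → 247
review_id=11: ✗
review_id=12: ✗
review_id=13: ✓ → 275
review_id=14: ✓ → 208
review_id=15: ✗
review_id=16: ✓ → 299
review_id=17: ✓ → 106
review_id=18: ✓ → 111
review_id=19: ✗
review_id=20: ✗
verified_sum = 177 + 247 + 275 + 208 + 299 + 106 + 111 = 1423

ja_sum=166, verified_sum=1423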